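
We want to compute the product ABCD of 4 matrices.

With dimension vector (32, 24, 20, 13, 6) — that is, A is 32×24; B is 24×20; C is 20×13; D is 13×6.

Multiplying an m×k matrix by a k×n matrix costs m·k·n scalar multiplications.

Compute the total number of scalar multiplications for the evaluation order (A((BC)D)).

12720

(BC): 24×20 by 20×13 → 24×13, cost 24·20·13 = 6240
((BC)D): 24×13 by 13×6 → 24×6, cost 24·13·6 = 1872; cumulative 8112
(A((BC)D)): 32×24 by 24×6 → 32×6, cost 32·24·6 = 4608; cumulative 12720
Total: 12720 scalar multiplications.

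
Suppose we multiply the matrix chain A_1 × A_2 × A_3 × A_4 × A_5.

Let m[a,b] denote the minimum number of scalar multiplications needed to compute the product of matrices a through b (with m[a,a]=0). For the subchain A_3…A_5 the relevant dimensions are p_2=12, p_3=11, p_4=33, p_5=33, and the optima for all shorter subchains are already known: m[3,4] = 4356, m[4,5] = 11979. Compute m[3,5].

16335

m[3,5] = min over k∈[3,4] of m[3,k]+m[k+1,5]+p_{2}·p_k·p_{5}.
k=3: 0 + 11979 + 12·11·33 = 16335; k=4: 4356 + 0 + 12·33·33 = 17424.
Minimum: 16335 at k=3.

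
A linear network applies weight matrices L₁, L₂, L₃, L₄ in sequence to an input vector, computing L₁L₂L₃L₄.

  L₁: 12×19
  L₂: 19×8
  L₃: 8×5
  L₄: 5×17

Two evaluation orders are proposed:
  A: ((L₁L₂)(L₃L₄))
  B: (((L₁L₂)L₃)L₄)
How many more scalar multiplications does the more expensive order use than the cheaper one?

812

Order A = ((L₁L₂)(L₃L₄)): (L₁L₂): 12×19 by 19×8 → 12×8, cost 12·19·8 = 1824; (L₃L₄): 8×5 by 5×17 → 8×17, cost 8·5·17 = 680; ((L₁L₂)(L₃L₄)): 12×8 by 8×17 → 12×17, cost 12·8·17 = 1632; cumulative 4136. Total 4136.
Order B = (((L₁L₂)L₃)L₄): (L₁L₂): 12×19 by 19×8 → 12×8, cost 12·19·8 = 1824; ((L₁L₂)L₃): 12×8 by 8×5 → 12×5, cost 12·8·5 = 480; cumulative 2304; (((L₁L₂)L₃)L₄): 12×5 by 5×17 → 12×17, cost 12·5·17 = 1020; cumulative 3324. Total 3324.
Difference: |4136 − 3324| = 812.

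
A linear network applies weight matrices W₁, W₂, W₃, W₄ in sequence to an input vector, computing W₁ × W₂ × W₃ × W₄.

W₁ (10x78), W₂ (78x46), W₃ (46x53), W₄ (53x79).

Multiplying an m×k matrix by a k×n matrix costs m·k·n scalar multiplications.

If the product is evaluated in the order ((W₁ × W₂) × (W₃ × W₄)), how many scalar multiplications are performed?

(W₁ × W₂): 10×78 by 78×46 → 10×46, cost 10·78·46 = 35880
(W₃ × W₄): 46×53 by 53×79 → 46×79, cost 46·53·79 = 192602
((W₁ × W₂) × (W₃ × W₄)): 10×46 by 46×79 → 10×79, cost 10·46·79 = 36340; cumulative 264822
Total: 264822 scalar multiplications.

264822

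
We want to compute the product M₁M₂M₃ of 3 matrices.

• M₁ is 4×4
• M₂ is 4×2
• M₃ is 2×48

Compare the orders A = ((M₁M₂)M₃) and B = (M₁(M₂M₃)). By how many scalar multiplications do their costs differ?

736

Order A = ((M₁M₂)M₃): (M₁M₂): 4×4 by 4×2 → 4×2, cost 4·4·2 = 32; ((M₁M₂)M₃): 4×2 by 2×48 → 4×48, cost 4·2·48 = 384; cumulative 416. Total 416.
Order B = (M₁(M₂M₃)): (M₂M₃): 4×2 by 2×48 → 4×48, cost 4·2·48 = 384; (M₁(M₂M₃)): 4×4 by 4×48 → 4×48, cost 4·4·48 = 768; cumulative 1152. Total 1152.
Difference: |416 − 1152| = 736.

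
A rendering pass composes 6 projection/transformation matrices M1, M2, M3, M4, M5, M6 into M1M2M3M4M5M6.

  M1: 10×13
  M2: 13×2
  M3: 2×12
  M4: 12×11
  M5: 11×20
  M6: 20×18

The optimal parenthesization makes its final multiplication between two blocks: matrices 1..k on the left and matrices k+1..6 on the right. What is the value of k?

Adjacent pairs: M1M2 = 10·13·2 = 260; M2M3 = 13·2·12 = 312; M3M4 = 2·12·11 = 264; M4M5 = 12·11·20 = 2640; M5M6 = 11·20·18 = 3960.
Length 3: M1..M3: k=1: 0+312+10·13·12=1872; k=2: 260+0+10·2·12=500 → min 500 | M2..M4: k=2: 0+264+13·2·11=550; k=3: 312+0+13·12·11=2028 → min 550 | M3..M5: k=3: 0+2640+2·12·20=3120; k=4: 264+0+2·11·20=704 → min 704 | M4..M6: k=4: 0+3960+12·11·18=6336; k=5: 2640+0+12·20·18=6960 → min 6336.
Length 4: M1..M4: k=1: 0+550+10·13·11=1980; k=2: 260+264+10·2·11=744; k=3: 500+0+10·12·11=1820 → min 744 | M2..M5: k=2: 0+704+13·2·20=1224; k=3: 312+2640+13·12·20=6072; k=4: 550+0+13·11·20=3410 → min 1224 | M3..M6: k=3: 0+6336+2·12·18=6768; k=4: 264+3960+2·11·18=4620; k=5: 704+0+2·20·18=1424 → min 1424.
Length 5: M1..M5: k=1: 0+1224+10·13·20=3824; k=2: 260+704+10·2·20=1364; k=3: 500+2640+10·12·20=5540; k=4: 744+0+10·11·20=2944 → min 1364 | M2..M6: k=2: 0+1424+13·2·18=1892; k=3: 312+6336+13·12·18=9456; k=4: 550+3960+13·11·18=7084; k=5: 1224+0+13·20·18=5904 → min 1892.
Top-level splits: k=1: (M1..M1)·(M2..M6) → 0+1892+10·13·18 = 4232; k=2: (M1..M2)·(M3..M6) → 260+1424+10·2·18 = 2044; k=3: (M1..M3)·(M4..M6) → 500+6336+10·12·18 = 8996; k=4: (M1..M4)·(M5..M6) → 744+3960+10·11·18 = 6684; k=5: (M1..M5)·(M6..M6) → 1364+0+10·20·18 = 4964.
Best split is after M2, i.e. k = 2.

2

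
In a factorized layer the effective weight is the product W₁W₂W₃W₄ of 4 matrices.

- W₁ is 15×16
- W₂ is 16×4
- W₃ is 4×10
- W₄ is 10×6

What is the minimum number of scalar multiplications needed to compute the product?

1560

Adjacent pairs: W₁W₂ = 15·16·4 = 960; W₂W₃ = 16·4·10 = 640; W₃W₄ = 4·10·6 = 240.
Length 3: W₁..W₃: k=1: 0+640+15·16·10=3040; k=2: 960+0+15·4·10=1560 → min 1560 | W₂..W₄: k=2: 0+240+16·4·6=624; k=3: 640+0+16·10·6=1600 → min 624.
Length 4: W₁..W₄: k=1: 0+624+15·16·6=2064; k=2: 960+240+15·4·6=1560; k=3: 1560+0+15·10·6=2460 → min 1560.
Optimal order: ((W₁W₂)(W₃W₄)) with cost 1560.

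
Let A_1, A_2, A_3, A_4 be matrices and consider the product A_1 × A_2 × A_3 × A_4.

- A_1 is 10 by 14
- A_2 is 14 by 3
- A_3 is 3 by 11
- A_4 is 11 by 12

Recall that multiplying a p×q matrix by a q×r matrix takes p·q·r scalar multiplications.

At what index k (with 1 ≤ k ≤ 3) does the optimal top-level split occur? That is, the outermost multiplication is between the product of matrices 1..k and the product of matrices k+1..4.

Adjacent pairs: A_1A_2 = 10·14·3 = 420; A_2A_3 = 14·3·11 = 462; A_3A_4 = 3·11·12 = 396.
Length 3: A_1..A_3: k=1: 0+462+10·14·11=2002; k=2: 420+0+10·3·11=750 → min 750 | A_2..A_4: k=2: 0+396+14·3·12=900; k=3: 462+0+14·11·12=2310 → min 900.
Top-level splits: k=1: (A_1..A_1)·(A_2..A_4) → 0+900+10·14·12 = 2580; k=2: (A_1..A_2)·(A_3..A_4) → 420+396+10·3·12 = 1176; k=3: (A_1..A_3)·(A_4..A_4) → 750+0+10·11·12 = 2070.
Best split is after A_2, i.e. k = 2.

2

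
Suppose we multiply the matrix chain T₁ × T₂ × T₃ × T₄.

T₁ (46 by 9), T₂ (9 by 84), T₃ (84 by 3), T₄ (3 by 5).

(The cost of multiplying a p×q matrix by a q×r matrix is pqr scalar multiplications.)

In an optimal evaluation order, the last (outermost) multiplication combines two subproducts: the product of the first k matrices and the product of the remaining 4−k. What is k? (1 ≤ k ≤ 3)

3

Adjacent pairs: T₁T₂ = 46·9·84 = 34776; T₂T₃ = 9·84·3 = 2268; T₃T₄ = 84·3·5 = 1260.
Length 3: T₁..T₃: k=1: 0+2268+46·9·3=3510; k=2: 34776+0+46·84·3=46368 → min 3510 | T₂..T₄: k=2: 0+1260+9·84·5=5040; k=3: 2268+0+9·3·5=2403 → min 2403.
Top-level splits: k=1: (T₁..T₁)·(T₂..T₄) → 0+2403+46·9·5 = 4473; k=2: (T₁..T₂)·(T₃..T₄) → 34776+1260+46·84·5 = 55356; k=3: (T₁..T₃)·(T₄..T₄) → 3510+0+46·3·5 = 4200.
Best split is after T₃, i.e. k = 3.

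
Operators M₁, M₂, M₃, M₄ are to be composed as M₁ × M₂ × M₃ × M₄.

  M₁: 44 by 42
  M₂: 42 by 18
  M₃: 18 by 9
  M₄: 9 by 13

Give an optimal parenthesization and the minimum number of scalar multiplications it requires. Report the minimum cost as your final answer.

Adjacent pairs: M₁M₂ = 44·42·18 = 33264; M₂M₃ = 42·18·9 = 6804; M₃M₄ = 18·9·13 = 2106.
Length 3: M₁..M₃: k=1: 0+6804+44·42·9=23436; k=2: 33264+0+44·18·9=40392 → min 23436 | M₂..M₄: k=2: 0+2106+42·18·13=11934; k=3: 6804+0+42·9·13=11718 → min 11718.
Length 4: M₁..M₄: k=1: 0+11718+44·42·13=35742; k=2: 33264+2106+44·18·13=45666; k=3: 23436+0+44·9·13=28584 → min 28584.
Optimal parenthesization: ((M₁ × (M₂ × M₃)) × M₄) with cost 28584.

28584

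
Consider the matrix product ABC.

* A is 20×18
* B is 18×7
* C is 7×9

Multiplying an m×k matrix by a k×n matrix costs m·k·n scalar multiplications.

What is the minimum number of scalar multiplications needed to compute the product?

Order (A(BC)): (BC): 18×7 by 7×9 → 18×9, cost 18·7·9 = 1134; (A(BC)): 20×18 by 18×9 → 20×9, cost 20·18·9 = 3240; cumulative 4374. Total 4374.
Order ((AB)C): (AB): 20×18 by 18×7 → 20×7, cost 20·18·7 = 2520; ((AB)C): 20×7 by 7×9 → 20×9, cost 20·7·9 = 1260; cumulative 3780. Total 3780.
Minimum: 3780.

3780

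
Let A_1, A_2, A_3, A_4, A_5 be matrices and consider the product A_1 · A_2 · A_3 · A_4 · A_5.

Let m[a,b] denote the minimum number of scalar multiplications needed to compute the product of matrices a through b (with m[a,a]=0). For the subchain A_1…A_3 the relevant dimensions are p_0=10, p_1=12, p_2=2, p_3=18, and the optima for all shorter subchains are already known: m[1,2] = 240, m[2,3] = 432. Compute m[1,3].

m[1,3] = min over k∈[1,2] of m[1,k]+m[k+1,3]+p_{0}·p_k·p_{3}.
k=1: 0 + 432 + 10·12·18 = 2592; k=2: 240 + 0 + 10·2·18 = 600.
Minimum: 600 at k=2.

600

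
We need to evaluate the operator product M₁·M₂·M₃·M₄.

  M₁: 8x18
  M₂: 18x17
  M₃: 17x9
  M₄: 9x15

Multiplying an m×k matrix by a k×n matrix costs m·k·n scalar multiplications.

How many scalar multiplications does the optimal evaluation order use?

Adjacent pairs: M₁M₂ = 8·18·17 = 2448; M₂M₃ = 18·17·9 = 2754; M₃M₄ = 17·9·15 = 2295.
Length 3: M₁..M₃: k=1: 0+2754+8·18·9=4050; k=2: 2448+0+8·17·9=3672 → min 3672 | M₂..M₄: k=2: 0+2295+18·17·15=6885; k=3: 2754+0+18·9·15=5184 → min 5184.
Length 4: M₁..M₄: k=1: 0+5184+8·18·15=7344; k=2: 2448+2295+8·17·15=6783; k=3: 3672+0+8·9·15=4752 → min 4752.
Optimal order: (((M₁·M₂)·M₃)·M₄) with cost 4752.

4752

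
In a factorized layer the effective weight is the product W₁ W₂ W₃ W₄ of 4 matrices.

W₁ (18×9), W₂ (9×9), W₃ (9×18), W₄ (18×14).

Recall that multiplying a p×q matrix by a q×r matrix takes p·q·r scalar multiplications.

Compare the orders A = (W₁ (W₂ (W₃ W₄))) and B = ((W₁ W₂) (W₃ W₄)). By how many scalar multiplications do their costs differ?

324

Order A = (W₁ (W₂ (W₃ W₄))): (W₃ W₄): 9×18 by 18×14 → 9×14, cost 9·18·14 = 2268; (W₂ (W₃ W₄)): 9×9 by 9×14 → 9×14, cost 9·9·14 = 1134; cumulative 3402; (W₁ (W₂ (W₃ W₄))): 18×9 by 9×14 → 18×14, cost 18·9·14 = 2268; cumulative 5670. Total 5670.
Order B = ((W₁ W₂) (W₃ W₄)): (W₁ W₂): 18×9 by 9×9 → 18×9, cost 18·9·9 = 1458; (W₃ W₄): 9×18 by 18×14 → 9×14, cost 9·18·14 = 2268; ((W₁ W₂) (W₃ W₄)): 18×9 by 9×14 → 18×14, cost 18·9·14 = 2268; cumulative 5994. Total 5994.
Difference: |5670 − 5994| = 324.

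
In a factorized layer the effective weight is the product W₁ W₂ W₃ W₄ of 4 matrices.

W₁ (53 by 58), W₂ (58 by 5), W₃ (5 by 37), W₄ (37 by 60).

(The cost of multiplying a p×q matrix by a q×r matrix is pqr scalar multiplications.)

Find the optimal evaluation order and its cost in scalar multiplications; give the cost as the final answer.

Adjacent pairs: W₁W₂ = 53·58·5 = 15370; W₂W₃ = 58·5·37 = 10730; W₃W₄ = 5·37·60 = 11100.
Length 3: W₁..W₃: k=1: 0+10730+53·58·37=124468; k=2: 15370+0+53·5·37=25175 → min 25175 | W₂..W₄: k=2: 0+11100+58·5·60=28500; k=3: 10730+0+58·37·60=139490 → min 28500.
Length 4: W₁..W₄: k=1: 0+28500+53·58·60=212940; k=2: 15370+11100+53·5·60=42370; k=3: 25175+0+53·37·60=142835 → min 42370.
Optimal parenthesization: ((W₁ W₂) (W₃ W₄)) with cost 42370.

42370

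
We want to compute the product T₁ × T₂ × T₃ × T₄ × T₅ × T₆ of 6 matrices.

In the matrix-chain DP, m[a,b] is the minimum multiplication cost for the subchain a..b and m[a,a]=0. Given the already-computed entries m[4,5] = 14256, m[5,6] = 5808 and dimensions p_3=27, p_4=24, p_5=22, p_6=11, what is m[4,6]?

m[4,6] = min over k∈[4,5] of m[4,k]+m[k+1,6]+p_{3}·p_k·p_{6}.
k=4: 0 + 5808 + 27·24·11 = 12936; k=5: 14256 + 0 + 27·22·11 = 20790.
Minimum: 12936 at k=4.

12936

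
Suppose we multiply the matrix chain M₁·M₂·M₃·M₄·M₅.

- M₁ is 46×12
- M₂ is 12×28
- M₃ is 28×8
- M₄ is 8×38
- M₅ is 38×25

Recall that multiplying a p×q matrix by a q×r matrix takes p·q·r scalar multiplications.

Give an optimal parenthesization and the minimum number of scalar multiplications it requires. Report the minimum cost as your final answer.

23904

Adjacent pairs: M₁M₂ = 46·12·28 = 15456; M₂M₃ = 12·28·8 = 2688; M₃M₄ = 28·8·38 = 8512; M₄M₅ = 8·38·25 = 7600.
Length 3: M₁..M₃: k=1: 0+2688+46·12·8=7104; k=2: 15456+0+46·28·8=25760 → min 7104 | M₂..M₄: k=2: 0+8512+12·28·38=21280; k=3: 2688+0+12·8·38=6336 → min 6336 | M₃..M₅: k=3: 0+7600+28·8·25=13200; k=4: 8512+0+28·38·25=35112 → min 13200.
Length 4: M₁..M₄: k=1: 0+6336+46·12·38=27312; k=2: 15456+8512+46·28·38=72912; k=3: 7104+0+46·8·38=21088 → min 21088 | M₂..M₅: k=2: 0+13200+12·28·25=21600; k=3: 2688+7600+12·8·25=12688; k=4: 6336+0+12·38·25=17736 → min 12688.
Length 5: M₁..M₅: k=1: 0+12688+46·12·25=26488; k=2: 15456+13200+46·28·25=60856; k=3: 7104+7600+46·8·25=23904; k=4: 21088+0+46·38·25=64788 → min 23904.
Optimal parenthesization: ((M₁·(M₂·M₃))·(M₄·M₅)) with cost 23904.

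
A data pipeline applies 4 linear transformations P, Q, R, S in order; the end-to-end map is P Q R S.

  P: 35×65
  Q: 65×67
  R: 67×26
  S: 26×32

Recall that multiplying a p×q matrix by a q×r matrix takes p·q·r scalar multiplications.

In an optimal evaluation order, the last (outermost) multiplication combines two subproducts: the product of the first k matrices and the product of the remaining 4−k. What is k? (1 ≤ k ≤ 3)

Adjacent pairs: PQ = 35·65·67 = 152425; QR = 65·67·26 = 113230; RS = 67·26·32 = 55744.
Length 3: P..R: k=1: 0+113230+35·65·26=172380; k=2: 152425+0+35·67·26=213395 → min 172380 | Q..S: k=2: 0+55744+65·67·32=195104; k=3: 113230+0+65·26·32=167310 → min 167310.
Top-level splits: k=1: (P..P)·(Q..S) → 0+167310+35·65·32 = 240110; k=2: (P..Q)·(R..S) → 152425+55744+35·67·32 = 283209; k=3: (P..R)·(S..S) → 172380+0+35·26·32 = 201500.
Best split is after R, i.e. k = 3.

3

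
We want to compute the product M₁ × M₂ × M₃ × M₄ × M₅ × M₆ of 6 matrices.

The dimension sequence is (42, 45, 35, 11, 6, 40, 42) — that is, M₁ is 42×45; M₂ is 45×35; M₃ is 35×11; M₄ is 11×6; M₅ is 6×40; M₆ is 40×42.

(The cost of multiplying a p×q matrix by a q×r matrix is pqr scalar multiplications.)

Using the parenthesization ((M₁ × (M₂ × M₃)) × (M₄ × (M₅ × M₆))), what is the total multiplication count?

70371

(M₂ × M₃): 45×35 by 35×11 → 45×11, cost 45·35·11 = 17325
(M₁ × (M₂ × M₃)): 42×45 by 45×11 → 42×11, cost 42·45·11 = 20790; cumulative 38115
(M₅ × M₆): 6×40 by 40×42 → 6×42, cost 6·40·42 = 10080
(M₄ × (M₅ × M₆)): 11×6 by 6×42 → 11×42, cost 11·6·42 = 2772; cumulative 12852
((M₁ × (M₂ × M₃)) × (M₄ × (M₅ × M₆))): 42×11 by 11×42 → 42×42, cost 42·11·42 = 19404; cumulative 70371
Total: 70371 scalar multiplications.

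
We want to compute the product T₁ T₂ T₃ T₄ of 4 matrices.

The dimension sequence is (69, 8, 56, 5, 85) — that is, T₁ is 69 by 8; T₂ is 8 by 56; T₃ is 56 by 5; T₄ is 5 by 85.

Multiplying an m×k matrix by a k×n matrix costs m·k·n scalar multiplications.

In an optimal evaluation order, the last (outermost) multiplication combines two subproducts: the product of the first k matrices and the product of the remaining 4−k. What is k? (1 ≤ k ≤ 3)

Adjacent pairs: T₁T₂ = 69·8·56 = 30912; T₂T₃ = 8·56·5 = 2240; T₃T₄ = 56·5·85 = 23800.
Length 3: T₁..T₃: k=1: 0+2240+69·8·5=5000; k=2: 30912+0+69·56·5=50232 → min 5000 | T₂..T₄: k=2: 0+23800+8·56·85=61880; k=3: 2240+0+8·5·85=5640 → min 5640.
Top-level splits: k=1: (T₁..T₁)·(T₂..T₄) → 0+5640+69·8·85 = 52560; k=2: (T₁..T₂)·(T₃..T₄) → 30912+23800+69·56·85 = 383152; k=3: (T₁..T₃)·(T₄..T₄) → 5000+0+69·5·85 = 34325.
Best split is after T₃, i.e. k = 3.

3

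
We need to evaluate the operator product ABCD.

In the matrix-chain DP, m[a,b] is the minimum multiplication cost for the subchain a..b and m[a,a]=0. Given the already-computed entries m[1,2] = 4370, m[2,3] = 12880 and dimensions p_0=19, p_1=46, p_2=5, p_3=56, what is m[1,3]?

m[1,3] = min over k∈[1,2] of m[1,k]+m[k+1,3]+p_{0}·p_k·p_{3}.
k=1: 0 + 12880 + 19·46·56 = 61824; k=2: 4370 + 0 + 19·5·56 = 9690.
Minimum: 9690 at k=2.

9690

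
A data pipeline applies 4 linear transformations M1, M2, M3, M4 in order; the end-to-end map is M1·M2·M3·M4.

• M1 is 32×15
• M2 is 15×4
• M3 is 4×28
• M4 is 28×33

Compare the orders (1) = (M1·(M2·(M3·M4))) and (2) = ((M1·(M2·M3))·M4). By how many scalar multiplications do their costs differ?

Order (1) = (M1·(M2·(M3·M4))): (M3·M4): 4×28 by 28×33 → 4×33, cost 4·28·33 = 3696; (M2·(M3·M4)): 15×4 by 4×33 → 15×33, cost 15·4·33 = 1980; cumulative 5676; (M1·(M2·(M3·M4))): 32×15 by 15×33 → 32×33, cost 32·15·33 = 15840; cumulative 21516. Total 21516.
Order (2) = ((M1·(M2·M3))·M4): (M2·M3): 15×4 by 4×28 → 15×28, cost 15·4·28 = 1680; (M1·(M2·M3)): 32×15 by 15×28 → 32×28, cost 32·15·28 = 13440; cumulative 15120; ((M1·(M2·M3))·M4): 32×28 by 28×33 → 32×33, cost 32·28·33 = 29568; cumulative 44688. Total 44688.
Difference: |21516 − 44688| = 23172.

23172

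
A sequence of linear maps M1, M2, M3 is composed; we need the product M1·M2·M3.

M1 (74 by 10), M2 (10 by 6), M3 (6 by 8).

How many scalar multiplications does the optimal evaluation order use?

Order (M1·(M2·M3)): (M2·M3): 10×6 by 6×8 → 10×8, cost 10·6·8 = 480; (M1·(M2·M3)): 74×10 by 10×8 → 74×8, cost 74·10·8 = 5920; cumulative 6400. Total 6400.
Order ((M1·M2)·M3): (M1·M2): 74×10 by 10×6 → 74×6, cost 74·10·6 = 4440; ((M1·M2)·M3): 74×6 by 6×8 → 74×8, cost 74·6·8 = 3552; cumulative 7992. Total 7992.
Minimum: 6400.

6400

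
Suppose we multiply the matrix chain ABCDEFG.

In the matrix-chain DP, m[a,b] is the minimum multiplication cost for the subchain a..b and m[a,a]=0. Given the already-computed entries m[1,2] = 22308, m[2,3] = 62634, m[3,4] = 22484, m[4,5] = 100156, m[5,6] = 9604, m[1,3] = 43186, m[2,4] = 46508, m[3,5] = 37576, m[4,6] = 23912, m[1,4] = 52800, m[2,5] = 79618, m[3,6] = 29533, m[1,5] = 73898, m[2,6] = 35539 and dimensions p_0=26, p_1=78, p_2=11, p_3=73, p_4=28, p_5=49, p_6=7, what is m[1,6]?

m[1,6] = min over k∈[1,5] of m[1,k]+m[k+1,6]+p_{0}·p_k·p_{6}.
k=1: 0 + 35539 + 26·78·7 = 49735; k=2: 22308 + 29533 + 26·11·7 = 53843; k=3: 43186 + 23912 + 26·73·7 = 80384; k=4: 52800 + 9604 + 26·28·7 = 67500; k=5: 73898 + 0 + 26·49·7 = 82816.
Minimum: 49735 at k=1.

49735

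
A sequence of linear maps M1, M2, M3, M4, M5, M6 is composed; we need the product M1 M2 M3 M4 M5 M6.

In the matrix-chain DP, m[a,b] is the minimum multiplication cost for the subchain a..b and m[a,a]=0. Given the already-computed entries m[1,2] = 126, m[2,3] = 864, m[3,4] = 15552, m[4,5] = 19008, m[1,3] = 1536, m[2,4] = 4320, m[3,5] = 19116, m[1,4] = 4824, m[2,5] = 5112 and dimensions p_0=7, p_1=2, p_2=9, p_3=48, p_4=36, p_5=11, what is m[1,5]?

m[1,5] = min over k∈[1,4] of m[1,k]+m[k+1,5]+p_{0}·p_k·p_{5}.
k=1: 0 + 5112 + 7·2·11 = 5266; k=2: 126 + 19116 + 7·9·11 = 19935; k=3: 1536 + 19008 + 7·48·11 = 24240; k=4: 4824 + 0 + 7·36·11 = 7596.
Minimum: 5266 at k=1.

5266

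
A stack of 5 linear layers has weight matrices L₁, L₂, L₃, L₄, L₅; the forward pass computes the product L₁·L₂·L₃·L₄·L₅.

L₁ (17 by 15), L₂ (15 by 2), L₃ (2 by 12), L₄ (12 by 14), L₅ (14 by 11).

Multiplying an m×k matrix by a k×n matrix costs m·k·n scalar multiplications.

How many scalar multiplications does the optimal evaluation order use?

1528

Adjacent pairs: L₁L₂ = 17·15·2 = 510; L₂L₃ = 15·2·12 = 360; L₃L₄ = 2·12·14 = 336; L₄L₅ = 12·14·11 = 1848.
Length 3: L₁..L₃: k=1: 0+360+17·15·12=3420; k=2: 510+0+17·2·12=918 → min 918 | L₂..L₄: k=2: 0+336+15·2·14=756; k=3: 360+0+15·12·14=2880 → min 756 | L₃..L₅: k=3: 0+1848+2·12·11=2112; k=4: 336+0+2·14·11=644 → min 644.
Length 4: L₁..L₄: k=1: 0+756+17·15·14=4326; k=2: 510+336+17·2·14=1322; k=3: 918+0+17·12·14=3774 → min 1322 | L₂..L₅: k=2: 0+644+15·2·11=974; k=3: 360+1848+15·12·11=4188; k=4: 756+0+15·14·11=3066 → min 974.
Length 5: L₁..L₅: k=1: 0+974+17·15·11=3779; k=2: 510+644+17·2·11=1528; k=3: 918+1848+17·12·11=5010; k=4: 1322+0+17·14·11=3940 → min 1528.
Optimal order: ((L₁·L₂)·((L₃·L₄)·L₅)) with cost 1528.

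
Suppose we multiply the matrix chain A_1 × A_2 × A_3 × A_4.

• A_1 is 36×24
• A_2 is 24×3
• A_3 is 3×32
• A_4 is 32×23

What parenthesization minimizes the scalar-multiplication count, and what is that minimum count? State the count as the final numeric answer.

Adjacent pairs: A_1A_2 = 36·24·3 = 2592; A_2A_3 = 24·3·32 = 2304; A_3A_4 = 3·32·23 = 2208.
Length 3: A_1..A_3: k=1: 0+2304+36·24·32=29952; k=2: 2592+0+36·3·32=6048 → min 6048 | A_2..A_4: k=2: 0+2208+24·3·23=3864; k=3: 2304+0+24·32·23=19968 → min 3864.
Length 4: A_1..A_4: k=1: 0+3864+36·24·23=23736; k=2: 2592+2208+36·3·23=7284; k=3: 6048+0+36·32·23=32544 → min 7284.
Optimal parenthesization: ((A_1 × A_2) × (A_3 × A_4)) with cost 7284.

7284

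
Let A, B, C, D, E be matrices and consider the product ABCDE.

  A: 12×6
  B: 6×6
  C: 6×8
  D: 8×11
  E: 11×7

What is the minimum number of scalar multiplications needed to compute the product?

1708

Adjacent pairs: AB = 12·6·6 = 432; BC = 6·6·8 = 288; CD = 6·8·11 = 528; DE = 8·11·7 = 616.
Length 3: A..C: k=1: 0+288+12·6·8=864; k=2: 432+0+12·6·8=1008 → min 864 | B..D: k=2: 0+528+6·6·11=924; k=3: 288+0+6·8·11=816 → min 816 | C..E: k=3: 0+616+6·8·7=952; k=4: 528+0+6·11·7=990 → min 952.
Length 4: A..D: k=1: 0+816+12·6·11=1608; k=2: 432+528+12·6·11=1752; k=3: 864+0+12·8·11=1920 → min 1608 | B..E: k=2: 0+952+6·6·7=1204; k=3: 288+616+6·8·7=1240; k=4: 816+0+6·11·7=1278 → min 1204.
Length 5: A..E: k=1: 0+1204+12·6·7=1708; k=2: 432+952+12·6·7=1888; k=3: 864+616+12·8·7=2152; k=4: 1608+0+12·11·7=2532 → min 1708.
Optimal order: (A(B(C(DE)))) with cost 1708.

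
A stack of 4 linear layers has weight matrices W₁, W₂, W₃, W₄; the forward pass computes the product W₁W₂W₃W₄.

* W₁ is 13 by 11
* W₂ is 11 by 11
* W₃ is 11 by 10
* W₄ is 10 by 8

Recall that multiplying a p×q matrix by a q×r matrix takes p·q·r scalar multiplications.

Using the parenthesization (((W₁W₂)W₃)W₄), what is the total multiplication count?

(W₁W₂): 13×11 by 11×11 → 13×11, cost 13·11·11 = 1573
((W₁W₂)W₃): 13×11 by 11×10 → 13×10, cost 13·11·10 = 1430; cumulative 3003
(((W₁W₂)W₃)W₄): 13×10 by 10×8 → 13×8, cost 13·10·8 = 1040; cumulative 4043
Total: 4043 scalar multiplications.

4043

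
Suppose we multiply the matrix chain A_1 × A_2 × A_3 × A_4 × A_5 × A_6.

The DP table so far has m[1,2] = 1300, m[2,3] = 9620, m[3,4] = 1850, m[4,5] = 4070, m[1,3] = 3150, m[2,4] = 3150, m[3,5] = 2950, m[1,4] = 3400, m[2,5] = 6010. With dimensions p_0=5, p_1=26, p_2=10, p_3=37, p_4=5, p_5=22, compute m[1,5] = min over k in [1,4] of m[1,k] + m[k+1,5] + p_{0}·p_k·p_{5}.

3950

m[1,5] = min over k∈[1,4] of m[1,k]+m[k+1,5]+p_{0}·p_k·p_{5}.
k=1: 0 + 6010 + 5·26·22 = 8870; k=2: 1300 + 2950 + 5·10·22 = 5350; k=3: 3150 + 4070 + 5·37·22 = 11290; k=4: 3400 + 0 + 5·5·22 = 3950.
Minimum: 3950 at k=4.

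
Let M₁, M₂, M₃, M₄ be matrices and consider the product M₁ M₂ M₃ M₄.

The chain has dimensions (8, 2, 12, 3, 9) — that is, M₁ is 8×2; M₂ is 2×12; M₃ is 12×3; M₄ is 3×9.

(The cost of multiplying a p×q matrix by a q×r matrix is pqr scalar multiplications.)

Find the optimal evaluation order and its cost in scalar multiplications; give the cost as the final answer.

Adjacent pairs: M₁M₂ = 8·2·12 = 192; M₂M₃ = 2·12·3 = 72; M₃M₄ = 12·3·9 = 324.
Length 3: M₁..M₃: k=1: 0+72+8·2·3=120; k=2: 192+0+8·12·3=480 → min 120 | M₂..M₄: k=2: 0+324+2·12·9=540; k=3: 72+0+2·3·9=126 → min 126.
Length 4: M₁..M₄: k=1: 0+126+8·2·9=270; k=2: 192+324+8·12·9=1380; k=3: 120+0+8·3·9=336 → min 270.
Optimal parenthesization: (M₁ ((M₂ M₃) M₄)) with cost 270.

270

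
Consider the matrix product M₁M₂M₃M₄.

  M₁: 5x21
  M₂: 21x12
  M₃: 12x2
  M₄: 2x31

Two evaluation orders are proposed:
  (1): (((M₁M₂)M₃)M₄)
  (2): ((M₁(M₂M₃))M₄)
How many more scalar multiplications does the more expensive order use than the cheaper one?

666

Order (1) = (((M₁M₂)M₃)M₄): (M₁M₂): 5×21 by 21×12 → 5×12, cost 5·21·12 = 1260; ((M₁M₂)M₃): 5×12 by 12×2 → 5×2, cost 5·12·2 = 120; cumulative 1380; (((M₁M₂)M₃)M₄): 5×2 by 2×31 → 5×31, cost 5·2·31 = 310; cumulative 1690. Total 1690.
Order (2) = ((M₁(M₂M₃))M₄): (M₂M₃): 21×12 by 12×2 → 21×2, cost 21·12·2 = 504; (M₁(M₂M₃)): 5×21 by 21×2 → 5×2, cost 5·21·2 = 210; cumulative 714; ((M₁(M₂M₃))M₄): 5×2 by 2×31 → 5×31, cost 5·2·31 = 310; cumulative 1024. Total 1024.
Difference: |1690 − 1024| = 666.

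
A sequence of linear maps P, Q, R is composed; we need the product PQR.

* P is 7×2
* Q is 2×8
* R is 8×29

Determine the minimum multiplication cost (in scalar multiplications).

Order (P(QR)): (QR): 2×8 by 8×29 → 2×29, cost 2·8·29 = 464; (P(QR)): 7×2 by 2×29 → 7×29, cost 7·2·29 = 406; cumulative 870. Total 870.
Order ((PQ)R): (PQ): 7×2 by 2×8 → 7×8, cost 7·2·8 = 112; ((PQ)R): 7×8 by 8×29 → 7×29, cost 7·8·29 = 1624; cumulative 1736. Total 1736.
Minimum: 870.

870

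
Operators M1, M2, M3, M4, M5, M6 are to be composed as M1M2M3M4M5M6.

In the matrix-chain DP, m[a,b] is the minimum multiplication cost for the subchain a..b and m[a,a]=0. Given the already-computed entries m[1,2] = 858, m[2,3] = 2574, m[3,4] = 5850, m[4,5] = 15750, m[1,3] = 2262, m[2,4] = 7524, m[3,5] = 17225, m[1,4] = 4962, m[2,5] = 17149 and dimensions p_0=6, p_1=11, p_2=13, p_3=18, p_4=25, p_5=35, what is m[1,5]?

m[1,5] = min over k∈[1,4] of m[1,k]+m[k+1,5]+p_{0}·p_k·p_{5}.
k=1: 0 + 17149 + 6·11·35 = 19459; k=2: 858 + 17225 + 6·13·35 = 20813; k=3: 2262 + 15750 + 6·18·35 = 21792; k=4: 4962 + 0 + 6·25·35 = 10212.
Minimum: 10212 at k=4.

10212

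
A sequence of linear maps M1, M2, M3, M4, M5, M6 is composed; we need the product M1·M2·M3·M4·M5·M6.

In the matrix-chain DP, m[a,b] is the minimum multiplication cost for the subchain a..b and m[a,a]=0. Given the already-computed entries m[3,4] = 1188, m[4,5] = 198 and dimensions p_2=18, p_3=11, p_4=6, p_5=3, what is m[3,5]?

m[3,5] = min over k∈[3,4] of m[3,k]+m[k+1,5]+p_{2}·p_k·p_{5}.
k=3: 0 + 198 + 18·11·3 = 792; k=4: 1188 + 0 + 18·6·3 = 1512.
Minimum: 792 at k=3.

792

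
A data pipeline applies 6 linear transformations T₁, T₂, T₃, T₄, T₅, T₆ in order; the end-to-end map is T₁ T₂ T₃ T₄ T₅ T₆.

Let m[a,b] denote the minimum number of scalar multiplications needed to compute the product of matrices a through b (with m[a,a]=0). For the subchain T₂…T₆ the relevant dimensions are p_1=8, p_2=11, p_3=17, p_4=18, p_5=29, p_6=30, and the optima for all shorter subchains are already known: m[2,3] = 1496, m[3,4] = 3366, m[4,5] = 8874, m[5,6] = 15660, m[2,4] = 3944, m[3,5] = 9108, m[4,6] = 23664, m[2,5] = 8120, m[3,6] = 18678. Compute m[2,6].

15080

m[2,6] = min over k∈[2,5] of m[2,k]+m[k+1,6]+p_{1}·p_k·p_{6}.
k=2: 0 + 18678 + 8·11·30 = 21318; k=3: 1496 + 23664 + 8·17·30 = 29240; k=4: 3944 + 15660 + 8·18·30 = 23924; k=5: 8120 + 0 + 8·29·30 = 15080.
Minimum: 15080 at k=5.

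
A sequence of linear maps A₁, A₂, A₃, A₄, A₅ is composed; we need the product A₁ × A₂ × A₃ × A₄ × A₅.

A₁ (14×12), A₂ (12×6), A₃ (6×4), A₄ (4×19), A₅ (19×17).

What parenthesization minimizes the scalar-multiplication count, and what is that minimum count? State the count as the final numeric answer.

3204

Adjacent pairs: A₁A₂ = 14·12·6 = 1008; A₂A₃ = 12·6·4 = 288; A₃A₄ = 6·4·19 = 456; A₄A₅ = 4·19·17 = 1292.
Length 3: A₁..A₃: k=1: 0+288+14·12·4=960; k=2: 1008+0+14·6·4=1344 → min 960 | A₂..A₄: k=2: 0+456+12·6·19=1824; k=3: 288+0+12·4·19=1200 → min 1200 | A₃..A₅: k=3: 0+1292+6·4·17=1700; k=4: 456+0+6·19·17=2394 → min 1700.
Length 4: A₁..A₄: k=1: 0+1200+14·12·19=4392; k=2: 1008+456+14·6·19=3060; k=3: 960+0+14·4·19=2024 → min 2024 | A₂..A₅: k=2: 0+1700+12·6·17=2924; k=3: 288+1292+12·4·17=2396; k=4: 1200+0+12·19·17=5076 → min 2396.
Length 5: A₁..A₅: k=1: 0+2396+14·12·17=5252; k=2: 1008+1700+14·6·17=4136; k=3: 960+1292+14·4·17=3204; k=4: 2024+0+14·19·17=6546 → min 3204.
Optimal parenthesization: ((A₁ × (A₂ × A₃)) × (A₄ × A₅)) with cost 3204.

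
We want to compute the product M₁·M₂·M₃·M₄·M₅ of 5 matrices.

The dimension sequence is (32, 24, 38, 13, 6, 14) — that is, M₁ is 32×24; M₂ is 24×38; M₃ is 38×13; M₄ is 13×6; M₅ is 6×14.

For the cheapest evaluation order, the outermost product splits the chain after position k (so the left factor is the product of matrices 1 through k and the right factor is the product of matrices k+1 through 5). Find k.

Adjacent pairs: M₁M₂ = 32·24·38 = 29184; M₂M₃ = 24·38·13 = 11856; M₃M₄ = 38·13·6 = 2964; M₄M₅ = 13·6·14 = 1092.
Length 3: M₁..M₃: k=1: 0+11856+32·24·13=21840; k=2: 29184+0+32·38·13=44992 → min 21840 | M₂..M₄: k=2: 0+2964+24·38·6=8436; k=3: 11856+0+24·13·6=13728 → min 8436 | M₃..M₅: k=3: 0+1092+38·13·14=8008; k=4: 2964+0+38·6·14=6156 → min 6156.
Length 4: M₁..M₄: k=1: 0+8436+32·24·6=13044; k=2: 29184+2964+32·38·6=39444; k=3: 21840+0+32·13·6=24336 → min 13044 | M₂..M₅: k=2: 0+6156+24·38·14=18924; k=3: 11856+1092+24·13·14=17316; k=4: 8436+0+24·6·14=10452 → min 10452.
Top-level splits: k=1: (M₁..M₁)·(M₂..M₅) → 0+10452+32·24·14 = 21204; k=2: (M₁..M₂)·(M₃..M₅) → 29184+6156+32·38·14 = 52364; k=3: (M₁..M₃)·(M₄..M₅) → 21840+1092+32·13·14 = 28756; k=4: (M₁..M₄)·(M₅..M₅) → 13044+0+32·6·14 = 15732.
Best split is after M₄, i.e. k = 4.

4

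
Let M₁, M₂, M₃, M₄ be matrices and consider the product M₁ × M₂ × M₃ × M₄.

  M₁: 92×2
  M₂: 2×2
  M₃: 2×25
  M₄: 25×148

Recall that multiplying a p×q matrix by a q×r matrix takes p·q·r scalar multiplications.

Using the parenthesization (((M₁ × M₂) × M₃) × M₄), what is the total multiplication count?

(M₁ × M₂): 92×2 by 2×2 → 92×2, cost 92·2·2 = 368
((M₁ × M₂) × M₃): 92×2 by 2×25 → 92×25, cost 92·2·25 = 4600; cumulative 4968
(((M₁ × M₂) × M₃) × M₄): 92×25 by 25×148 → 92×148, cost 92·25·148 = 340400; cumulative 345368
Total: 345368 scalar multiplications.

345368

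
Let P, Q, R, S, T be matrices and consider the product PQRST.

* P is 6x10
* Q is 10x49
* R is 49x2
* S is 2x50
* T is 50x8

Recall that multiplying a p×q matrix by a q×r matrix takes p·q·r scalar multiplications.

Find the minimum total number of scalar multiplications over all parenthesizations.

1996

Adjacent pairs: PQ = 6·10·49 = 2940; QR = 10·49·2 = 980; RS = 49·2·50 = 4900; ST = 2·50·8 = 800.
Length 3: P..R: k=1: 0+980+6·10·2=1100; k=2: 2940+0+6·49·2=3528 → min 1100 | Q..S: k=2: 0+4900+10·49·50=29400; k=3: 980+0+10·2·50=1980 → min 1980 | R..T: k=3: 0+800+49·2·8=1584; k=4: 4900+0+49·50·8=24500 → min 1584.
Length 4: P..S: k=1: 0+1980+6·10·50=4980; k=2: 2940+4900+6·49·50=22540; k=3: 1100+0+6·2·50=1700 → min 1700 | Q..T: k=2: 0+1584+10·49·8=5504; k=3: 980+800+10·2·8=1940; k=4: 1980+0+10·50·8=5980 → min 1940.
Length 5: P..T: k=1: 0+1940+6·10·8=2420; k=2: 2940+1584+6·49·8=6876; k=3: 1100+800+6·2·8=1996; k=4: 1700+0+6·50·8=4100 → min 1996.
Optimal order: ((P(QR))(ST)) with cost 1996.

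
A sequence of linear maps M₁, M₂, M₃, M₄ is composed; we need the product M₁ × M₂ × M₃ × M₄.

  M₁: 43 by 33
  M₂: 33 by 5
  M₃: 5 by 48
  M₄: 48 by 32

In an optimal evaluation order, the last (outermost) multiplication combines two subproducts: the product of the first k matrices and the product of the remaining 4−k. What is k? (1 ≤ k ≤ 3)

Adjacent pairs: M₁M₂ = 43·33·5 = 7095; M₂M₃ = 33·5·48 = 7920; M₃M₄ = 5·48·32 = 7680.
Length 3: M₁..M₃: k=1: 0+7920+43·33·48=76032; k=2: 7095+0+43·5·48=17415 → min 17415 | M₂..M₄: k=2: 0+7680+33·5·32=12960; k=3: 7920+0+33·48·32=58608 → min 12960.
Top-level splits: k=1: (M₁..M₁)·(M₂..M₄) → 0+12960+43·33·32 = 58368; k=2: (M₁..M₂)·(M₃..M₄) → 7095+7680+43·5·32 = 21655; k=3: (M₁..M₃)·(M₄..M₄) → 17415+0+43·48·32 = 83463.
Best split is after M₂, i.e. k = 2.

2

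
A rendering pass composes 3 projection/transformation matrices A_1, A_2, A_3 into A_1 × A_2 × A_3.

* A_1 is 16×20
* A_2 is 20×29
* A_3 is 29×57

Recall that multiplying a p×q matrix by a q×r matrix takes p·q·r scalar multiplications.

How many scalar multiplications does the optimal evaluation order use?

Order (A_1 × (A_2 × A_3)): (A_2 × A_3): 20×29 by 29×57 → 20×57, cost 20·29·57 = 33060; (A_1 × (A_2 × A_3)): 16×20 by 20×57 → 16×57, cost 16·20·57 = 18240; cumulative 51300. Total 51300.
Order ((A_1 × A_2) × A_3): (A_1 × A_2): 16×20 by 20×29 → 16×29, cost 16·20·29 = 9280; ((A_1 × A_2) × A_3): 16×29 by 29×57 → 16×57, cost 16·29·57 = 26448; cumulative 35728. Total 35728.
Minimum: 35728.

35728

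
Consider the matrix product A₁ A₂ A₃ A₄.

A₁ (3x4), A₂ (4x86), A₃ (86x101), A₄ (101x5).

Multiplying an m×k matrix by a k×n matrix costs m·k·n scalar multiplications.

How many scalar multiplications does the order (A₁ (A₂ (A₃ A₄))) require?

(A₃ A₄): 86×101 by 101×5 → 86×5, cost 86·101·5 = 43430
(A₂ (A₃ A₄)): 4×86 by 86×5 → 4×5, cost 4·86·5 = 1720; cumulative 45150
(A₁ (A₂ (A₃ A₄))): 3×4 by 4×5 → 3×5, cost 3·4·5 = 60; cumulative 45210
Total: 45210 scalar multiplications.

45210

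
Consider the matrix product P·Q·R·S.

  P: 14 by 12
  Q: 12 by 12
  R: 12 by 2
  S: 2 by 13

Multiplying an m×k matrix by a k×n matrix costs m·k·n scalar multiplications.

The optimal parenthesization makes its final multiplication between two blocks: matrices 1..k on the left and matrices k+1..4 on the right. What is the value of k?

Adjacent pairs: PQ = 14·12·12 = 2016; QR = 12·12·2 = 288; RS = 12·2·13 = 312.
Length 3: P..R: k=1: 0+288+14·12·2=624; k=2: 2016+0+14·12·2=2352 → min 624 | Q..S: k=2: 0+312+12·12·13=2184; k=3: 288+0+12·2·13=600 → min 600.
Top-level splits: k=1: (P..P)·(Q..S) → 0+600+14·12·13 = 2784; k=2: (P..Q)·(R..S) → 2016+312+14·12·13 = 4512; k=3: (P..R)·(S..S) → 624+0+14·2·13 = 988.
Best split is after R, i.e. k = 3.

3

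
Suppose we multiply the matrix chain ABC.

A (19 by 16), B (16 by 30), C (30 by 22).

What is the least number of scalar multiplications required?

Order (A(BC)): (BC): 16×30 by 30×22 → 16×22, cost 16·30·22 = 10560; (A(BC)): 19×16 by 16×22 → 19×22, cost 19·16·22 = 6688; cumulative 17248. Total 17248.
Order ((AB)C): (AB): 19×16 by 16×30 → 19×30, cost 19·16·30 = 9120; ((AB)C): 19×30 by 30×22 → 19×22, cost 19·30·22 = 12540; cumulative 21660. Total 21660.
Minimum: 17248.

17248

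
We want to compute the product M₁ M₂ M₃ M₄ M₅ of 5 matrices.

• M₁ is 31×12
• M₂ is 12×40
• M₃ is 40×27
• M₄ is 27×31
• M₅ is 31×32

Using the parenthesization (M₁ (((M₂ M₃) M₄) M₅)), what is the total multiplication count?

(M₂ M₃): 12×40 by 40×27 → 12×27, cost 12·40·27 = 12960
((M₂ M₃) M₄): 12×27 by 27×31 → 12×31, cost 12·27·31 = 10044; cumulative 23004
(((M₂ M₃) M₄) M₅): 12×31 by 31×32 → 12×32, cost 12·31·32 = 11904; cumulative 34908
(M₁ (((M₂ M₃) M₄) M₅)): 31×12 by 12×32 → 31×32, cost 31·12·32 = 11904; cumulative 46812
Total: 46812 scalar multiplications.

46812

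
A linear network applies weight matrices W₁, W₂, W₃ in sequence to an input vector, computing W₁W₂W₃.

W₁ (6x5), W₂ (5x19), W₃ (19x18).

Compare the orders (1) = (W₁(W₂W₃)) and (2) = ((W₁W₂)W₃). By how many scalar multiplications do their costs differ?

Order (1) = (W₁(W₂W₃)): (W₂W₃): 5×19 by 19×18 → 5×18, cost 5·19·18 = 1710; (W₁(W₂W₃)): 6×5 by 5×18 → 6×18, cost 6·5·18 = 540; cumulative 2250. Total 2250.
Order (2) = ((W₁W₂)W₃): (W₁W₂): 6×5 by 5×19 → 6×19, cost 6·5·19 = 570; ((W₁W₂)W₃): 6×19 by 19×18 → 6×18, cost 6·19·18 = 2052; cumulative 2622. Total 2622.
Difference: |2250 − 2622| = 372.

372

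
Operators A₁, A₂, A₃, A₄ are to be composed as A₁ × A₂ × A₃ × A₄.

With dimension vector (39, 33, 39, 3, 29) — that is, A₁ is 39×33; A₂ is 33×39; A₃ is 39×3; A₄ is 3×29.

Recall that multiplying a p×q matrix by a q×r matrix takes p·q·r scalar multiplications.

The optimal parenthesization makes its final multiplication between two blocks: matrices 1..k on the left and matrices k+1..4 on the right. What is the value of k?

Adjacent pairs: A₁A₂ = 39·33·39 = 50193; A₂A₃ = 33·39·3 = 3861; A₃A₄ = 39·3·29 = 3393.
Length 3: A₁..A₃: k=1: 0+3861+39·33·3=7722; k=2: 50193+0+39·39·3=54756 → min 7722 | A₂..A₄: k=2: 0+3393+33·39·29=40716; k=3: 3861+0+33·3·29=6732 → min 6732.
Top-level splits: k=1: (A₁..A₁)·(A₂..A₄) → 0+6732+39·33·29 = 44055; k=2: (A₁..A₂)·(A₃..A₄) → 50193+3393+39·39·29 = 97695; k=3: (A₁..A₃)·(A₄..A₄) → 7722+0+39·3·29 = 11115.
Best split is after A₃, i.e. k = 3.

3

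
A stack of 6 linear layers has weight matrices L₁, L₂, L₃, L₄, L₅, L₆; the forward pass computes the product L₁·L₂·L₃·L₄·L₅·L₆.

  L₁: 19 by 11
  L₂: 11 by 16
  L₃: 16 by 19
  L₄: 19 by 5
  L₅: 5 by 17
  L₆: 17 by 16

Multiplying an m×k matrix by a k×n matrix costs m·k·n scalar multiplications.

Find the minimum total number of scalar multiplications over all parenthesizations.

Adjacent pairs: L₁L₂ = 19·11·16 = 3344; L₂L₃ = 11·16·19 = 3344; L₃L₄ = 16·19·5 = 1520; L₄L₅ = 19·5·17 = 1615; L₅L₆ = 5·17·16 = 1360.
Length 3: L₁..L₃: k=1: 0+3344+19·11·19=7315; k=2: 3344+0+19·16·19=9120 → min 7315 | L₂..L₄: k=2: 0+1520+11·16·5=2400; k=3: 3344+0+11·19·5=4389 → min 2400 | L₃..L₅: k=3: 0+1615+16·19·17=6783; k=4: 1520+0+16·5·17=2880 → min 2880 | L₄..L₆: k=4: 0+1360+19·5·16=2880; k=5: 1615+0+19·17·16=6783 → min 2880.
Length 4: L₁..L₄: k=1: 0+2400+19·11·5=3445; k=2: 3344+1520+19·16·5=6384; k=3: 7315+0+19·19·5=9120 → min 3445 | L₂..L₅: k=2: 0+2880+11·16·17=5872; k=3: 3344+1615+11·19·17=8512; k=4: 2400+0+11·5·17=3335 → min 3335 | L₃..L₆: k=3: 0+2880+16·19·16=7744; k=4: 1520+1360+16·5·16=4160; k=5: 2880+0+16·17·16=7232 → min 4160.
Length 5: L₁..L₅: k=1: 0+3335+19·11·17=6888; k=2: 3344+2880+19·16·17=11392; k=3: 7315+1615+19·19·17=15067; k=4: 3445+0+19·5·17=5060 → min 5060 | L₂..L₆: k=2: 0+4160+11·16·16=6976; k=3: 3344+2880+11·19·16=9568; k=4: 2400+1360+11·5·16=4640; k=5: 3335+0+11·17·16=6327 → min 4640.
Length 6: L₁..L₆: k=1: 0+4640+19·11·16=7984; k=2: 3344+4160+19·16·16=12368; k=3: 7315+2880+19·19·16=15971; k=4: 3445+1360+19·5·16=6325; k=5: 5060+0+19·17·16=10228 → min 6325.
Optimal order: ((L₁·(L₂·(L₃·L₄)))·(L₅·L₆)) with cost 6325.

6325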